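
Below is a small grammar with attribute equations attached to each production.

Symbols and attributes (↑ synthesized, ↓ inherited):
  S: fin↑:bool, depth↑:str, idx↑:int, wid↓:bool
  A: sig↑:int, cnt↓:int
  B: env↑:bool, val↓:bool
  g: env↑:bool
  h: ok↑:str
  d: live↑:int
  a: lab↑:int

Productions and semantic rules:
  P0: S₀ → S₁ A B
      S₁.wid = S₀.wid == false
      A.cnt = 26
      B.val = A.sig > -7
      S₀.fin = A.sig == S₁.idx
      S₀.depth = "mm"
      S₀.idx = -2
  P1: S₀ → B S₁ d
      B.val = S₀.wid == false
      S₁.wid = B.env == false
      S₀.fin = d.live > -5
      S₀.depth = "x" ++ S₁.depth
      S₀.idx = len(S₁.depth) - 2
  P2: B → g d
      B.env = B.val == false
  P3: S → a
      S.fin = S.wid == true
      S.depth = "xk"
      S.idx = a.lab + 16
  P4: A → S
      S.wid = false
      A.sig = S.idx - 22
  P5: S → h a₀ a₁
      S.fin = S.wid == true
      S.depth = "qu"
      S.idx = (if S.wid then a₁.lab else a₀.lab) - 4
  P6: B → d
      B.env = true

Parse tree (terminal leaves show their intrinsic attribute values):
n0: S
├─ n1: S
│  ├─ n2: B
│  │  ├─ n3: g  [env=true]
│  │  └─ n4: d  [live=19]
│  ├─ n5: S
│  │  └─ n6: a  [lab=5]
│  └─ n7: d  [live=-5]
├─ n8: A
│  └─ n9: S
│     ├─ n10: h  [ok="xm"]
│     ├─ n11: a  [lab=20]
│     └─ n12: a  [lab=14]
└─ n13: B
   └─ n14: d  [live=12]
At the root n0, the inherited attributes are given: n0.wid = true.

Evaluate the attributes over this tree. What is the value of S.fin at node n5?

true

1. n0.wid = true  [given at root]
2. n1.wid = false  [S₀.wid == false]
3. n2.val = true  [S₀.wid == false]
4. n3.env = true  [terminal]
5. n4.live = 19  [terminal]
6. n2.env = false  [B.val == false]
7. n5.wid = true  [B.env == false]
8. n6.lab = 5  [terminal]
9. n5.fin = true  [S.wid == true]
10. n5.depth = "xk"  ["xk"]
11. n5.idx = 21  [a.lab + 16]
12. n7.live = -5  [terminal]
13. n1.fin = false  [d.live > -5]
14. n1.depth = "xxk"  ["x" ++ S₁.depth]
15. n1.idx = 0  [len(S₁.depth) - 2]
16. n8.cnt = 26  [26]
17. n9.wid = false  [false]
18. n10.ok = "xm"  [terminal]
19. n11.lab = 20  [terminal]
20. n12.lab = 14  [terminal]
21. n9.fin = false  [S.wid == true]
22. n9.depth = "qu"  ["qu"]
23. n9.idx = 16  [(if S.wid then a₁.lab else a₀.lab) - 4]
24. n8.sig = -6  [S.idx - 22]
25. n13.val = true  [A.sig > -7]
26. n14.live = 12  [terminal]
27. n13.env = true  [true]
28. n0.fin = false  [A.sig == S₁.idx]
29. n0.depth = "mm"  ["mm"]
30. n0.idx = -2  [-2]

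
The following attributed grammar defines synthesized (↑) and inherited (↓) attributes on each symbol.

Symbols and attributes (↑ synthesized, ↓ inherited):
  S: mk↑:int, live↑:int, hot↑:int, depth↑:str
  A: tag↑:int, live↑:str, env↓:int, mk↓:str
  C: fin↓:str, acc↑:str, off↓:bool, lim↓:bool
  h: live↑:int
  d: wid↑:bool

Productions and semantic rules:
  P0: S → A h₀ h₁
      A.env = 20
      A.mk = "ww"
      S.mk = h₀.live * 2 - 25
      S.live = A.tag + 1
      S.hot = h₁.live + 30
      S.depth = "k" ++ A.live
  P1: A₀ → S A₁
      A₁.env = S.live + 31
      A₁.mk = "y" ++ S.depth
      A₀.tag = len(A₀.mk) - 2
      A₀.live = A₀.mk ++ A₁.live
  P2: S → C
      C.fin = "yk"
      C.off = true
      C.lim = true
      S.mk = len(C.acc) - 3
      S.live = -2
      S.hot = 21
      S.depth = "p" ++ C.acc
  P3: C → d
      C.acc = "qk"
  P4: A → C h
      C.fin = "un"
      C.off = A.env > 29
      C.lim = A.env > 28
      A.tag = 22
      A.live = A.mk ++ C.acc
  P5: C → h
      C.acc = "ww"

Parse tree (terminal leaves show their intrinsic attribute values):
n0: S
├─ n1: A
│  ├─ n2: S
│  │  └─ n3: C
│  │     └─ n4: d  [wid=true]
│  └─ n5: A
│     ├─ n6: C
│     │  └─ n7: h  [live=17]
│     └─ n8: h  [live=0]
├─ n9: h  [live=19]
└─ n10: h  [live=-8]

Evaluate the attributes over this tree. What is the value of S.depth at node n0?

1. n1.env = 20  [20]
2. n1.mk = "ww"  ["ww"]
3. n3.fin = "yk"  ["yk"]
4. n3.off = true  [true]
5. n3.lim = true  [true]
6. n4.wid = true  [terminal]
7. n3.acc = "qk"  ["qk"]
8. n2.mk = -1  [len(C.acc) - 3]
9. n2.live = -2  [-2]
10. n2.hot = 21  [21]
11. n2.depth = "pqk"  ["p" ++ C.acc]
12. n5.env = 29  [S.live + 31]
13. n5.mk = "ypqk"  ["y" ++ S.depth]
14. n6.fin = "un"  ["un"]
15. n6.off = false  [A.env > 29]
16. n6.lim = true  [A.env > 28]
17. n7.live = 17  [terminal]
18. n6.acc = "ww"  ["ww"]
19. n8.live = 0  [terminal]
20. n5.tag = 22  [22]
21. n5.live = "ypqkww"  [A.mk ++ C.acc]
22. n1.tag = 0  [len(A₀.mk) - 2]
23. n1.live = "wwypqkww"  [A₀.mk ++ A₁.live]
24. n9.live = 19  [terminal]
25. n10.live = -8  [terminal]
26. n0.mk = 13  [h₀.live * 2 - 25]
27. n0.live = 1  [A.tag + 1]
28. n0.hot = 22  [h₁.live + 30]
29. n0.depth = "kwwypqkww"  ["k" ++ A.live]

"kwwypqkww"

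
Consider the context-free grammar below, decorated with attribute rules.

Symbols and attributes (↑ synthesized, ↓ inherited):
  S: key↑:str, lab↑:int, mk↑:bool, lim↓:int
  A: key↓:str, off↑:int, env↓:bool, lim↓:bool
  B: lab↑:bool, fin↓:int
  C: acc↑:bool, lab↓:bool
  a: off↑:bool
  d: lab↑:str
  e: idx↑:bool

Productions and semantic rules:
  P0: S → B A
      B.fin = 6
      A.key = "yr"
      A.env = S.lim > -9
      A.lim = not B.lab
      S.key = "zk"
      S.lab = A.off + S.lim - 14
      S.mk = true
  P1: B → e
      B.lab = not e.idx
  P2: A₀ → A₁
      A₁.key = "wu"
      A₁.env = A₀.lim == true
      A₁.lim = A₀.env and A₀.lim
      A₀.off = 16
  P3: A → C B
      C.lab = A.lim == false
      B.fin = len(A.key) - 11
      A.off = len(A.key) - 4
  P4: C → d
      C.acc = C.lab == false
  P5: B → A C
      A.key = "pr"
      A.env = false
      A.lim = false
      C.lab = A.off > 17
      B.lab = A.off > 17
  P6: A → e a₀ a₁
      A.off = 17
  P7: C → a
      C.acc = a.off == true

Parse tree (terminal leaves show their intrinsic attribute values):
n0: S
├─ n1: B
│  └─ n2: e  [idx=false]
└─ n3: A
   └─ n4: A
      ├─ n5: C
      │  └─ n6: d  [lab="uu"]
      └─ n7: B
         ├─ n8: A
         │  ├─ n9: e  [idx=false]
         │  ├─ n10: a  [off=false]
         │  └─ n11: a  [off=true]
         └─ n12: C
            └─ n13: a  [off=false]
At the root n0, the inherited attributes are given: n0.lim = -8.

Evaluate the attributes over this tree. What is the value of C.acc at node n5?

false

1. n0.lim = -8  [given at root]
2. n1.fin = 6  [6]
3. n2.idx = false  [terminal]
4. n1.lab = true  [not e.idx]
5. n3.key = "yr"  ["yr"]
6. n3.env = true  [S.lim > -9]
7. n3.lim = false  [not B.lab]
8. n4.key = "wu"  ["wu"]
9. n4.env = false  [A₀.lim == true]
10. n4.lim = false  [A₀.env and A₀.lim]
11. n5.lab = true  [A.lim == false]
12. n6.lab = "uu"  [terminal]
13. n5.acc = false  [C.lab == false]
14. n7.fin = -9  [len(A.key) - 11]
15. n8.key = "pr"  ["pr"]
16. n8.env = false  [false]
17. n8.lim = false  [false]
18. n9.idx = false  [terminal]
19. n10.off = false  [terminal]
20. n11.off = true  [terminal]
21. n8.off = 17  [17]
22. n12.lab = false  [A.off > 17]
23. n13.off = false  [terminal]
24. n12.acc = false  [a.off == true]
25. n7.lab = false  [A.off > 17]
26. n4.off = -2  [len(A.key) - 4]
27. n3.off = 16  [16]
28. n0.key = "zk"  ["zk"]
29. n0.lab = -6  [A.off + S.lim - 14]
30. n0.mk = true  [true]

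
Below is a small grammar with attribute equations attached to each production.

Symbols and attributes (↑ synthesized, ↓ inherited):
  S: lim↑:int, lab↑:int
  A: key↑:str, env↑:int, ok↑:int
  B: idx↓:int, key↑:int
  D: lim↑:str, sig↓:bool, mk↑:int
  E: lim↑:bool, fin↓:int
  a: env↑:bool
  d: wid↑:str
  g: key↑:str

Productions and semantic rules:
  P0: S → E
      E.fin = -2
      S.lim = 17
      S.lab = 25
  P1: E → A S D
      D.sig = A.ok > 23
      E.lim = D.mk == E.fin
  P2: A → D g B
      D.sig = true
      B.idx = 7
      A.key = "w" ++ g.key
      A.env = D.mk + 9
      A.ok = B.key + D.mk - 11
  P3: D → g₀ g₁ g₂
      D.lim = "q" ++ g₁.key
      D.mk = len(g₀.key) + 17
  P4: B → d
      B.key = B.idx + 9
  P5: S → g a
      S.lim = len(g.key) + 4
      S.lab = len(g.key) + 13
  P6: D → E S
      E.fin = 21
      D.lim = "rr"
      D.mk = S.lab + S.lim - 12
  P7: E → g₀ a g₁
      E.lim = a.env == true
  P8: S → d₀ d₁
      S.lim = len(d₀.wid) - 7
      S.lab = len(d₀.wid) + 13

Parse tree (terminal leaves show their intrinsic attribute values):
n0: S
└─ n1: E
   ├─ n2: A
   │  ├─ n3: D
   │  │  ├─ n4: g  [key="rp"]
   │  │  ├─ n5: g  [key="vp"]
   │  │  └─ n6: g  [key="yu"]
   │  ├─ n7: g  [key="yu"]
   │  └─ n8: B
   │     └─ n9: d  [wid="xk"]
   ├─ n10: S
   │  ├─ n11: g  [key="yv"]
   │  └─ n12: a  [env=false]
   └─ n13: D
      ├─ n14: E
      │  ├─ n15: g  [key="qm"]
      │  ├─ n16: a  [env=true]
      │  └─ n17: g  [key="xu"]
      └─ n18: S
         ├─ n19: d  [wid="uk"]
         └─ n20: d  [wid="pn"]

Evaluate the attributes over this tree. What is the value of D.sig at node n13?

1. n1.fin = -2  [-2]
2. n3.sig = true  [true]
3. n4.key = "rp"  [terminal]
4. n5.key = "vp"  [terminal]
5. n6.key = "yu"  [terminal]
6. n3.lim = "qvp"  ["q" ++ g₁.key]
7. n3.mk = 19  [len(g₀.key) + 17]
8. n7.key = "yu"  [terminal]
9. n8.idx = 7  [7]
10. n9.wid = "xk"  [terminal]
11. n8.key = 16  [B.idx + 9]
12. n2.key = "wyu"  ["w" ++ g.key]
13. n2.env = 28  [D.mk + 9]
14. n2.ok = 24  [B.key + D.mk - 11]
15. n11.key = "yv"  [terminal]
16. n12.env = false  [terminal]
17. n10.lim = 6  [len(g.key) + 4]
18. n10.lab = 15  [len(g.key) + 13]
19. n13.sig = true  [A.ok > 23]
20. n14.fin = 21  [21]
21. n15.key = "qm"  [terminal]
22. n16.env = true  [terminal]
23. n17.key = "xu"  [terminal]
24. n14.lim = true  [a.env == true]
25. n19.wid = "uk"  [terminal]
26. n20.wid = "pn"  [terminal]
27. n18.lim = -5  [len(d₀.wid) - 7]
28. n18.lab = 15  [len(d₀.wid) + 13]
29. n13.lim = "rr"  ["rr"]
30. n13.mk = -2  [S.lab + S.lim - 12]
31. n1.lim = true  [D.mk == E.fin]
32. n0.lim = 17  [17]
33. n0.lab = 25  [25]

true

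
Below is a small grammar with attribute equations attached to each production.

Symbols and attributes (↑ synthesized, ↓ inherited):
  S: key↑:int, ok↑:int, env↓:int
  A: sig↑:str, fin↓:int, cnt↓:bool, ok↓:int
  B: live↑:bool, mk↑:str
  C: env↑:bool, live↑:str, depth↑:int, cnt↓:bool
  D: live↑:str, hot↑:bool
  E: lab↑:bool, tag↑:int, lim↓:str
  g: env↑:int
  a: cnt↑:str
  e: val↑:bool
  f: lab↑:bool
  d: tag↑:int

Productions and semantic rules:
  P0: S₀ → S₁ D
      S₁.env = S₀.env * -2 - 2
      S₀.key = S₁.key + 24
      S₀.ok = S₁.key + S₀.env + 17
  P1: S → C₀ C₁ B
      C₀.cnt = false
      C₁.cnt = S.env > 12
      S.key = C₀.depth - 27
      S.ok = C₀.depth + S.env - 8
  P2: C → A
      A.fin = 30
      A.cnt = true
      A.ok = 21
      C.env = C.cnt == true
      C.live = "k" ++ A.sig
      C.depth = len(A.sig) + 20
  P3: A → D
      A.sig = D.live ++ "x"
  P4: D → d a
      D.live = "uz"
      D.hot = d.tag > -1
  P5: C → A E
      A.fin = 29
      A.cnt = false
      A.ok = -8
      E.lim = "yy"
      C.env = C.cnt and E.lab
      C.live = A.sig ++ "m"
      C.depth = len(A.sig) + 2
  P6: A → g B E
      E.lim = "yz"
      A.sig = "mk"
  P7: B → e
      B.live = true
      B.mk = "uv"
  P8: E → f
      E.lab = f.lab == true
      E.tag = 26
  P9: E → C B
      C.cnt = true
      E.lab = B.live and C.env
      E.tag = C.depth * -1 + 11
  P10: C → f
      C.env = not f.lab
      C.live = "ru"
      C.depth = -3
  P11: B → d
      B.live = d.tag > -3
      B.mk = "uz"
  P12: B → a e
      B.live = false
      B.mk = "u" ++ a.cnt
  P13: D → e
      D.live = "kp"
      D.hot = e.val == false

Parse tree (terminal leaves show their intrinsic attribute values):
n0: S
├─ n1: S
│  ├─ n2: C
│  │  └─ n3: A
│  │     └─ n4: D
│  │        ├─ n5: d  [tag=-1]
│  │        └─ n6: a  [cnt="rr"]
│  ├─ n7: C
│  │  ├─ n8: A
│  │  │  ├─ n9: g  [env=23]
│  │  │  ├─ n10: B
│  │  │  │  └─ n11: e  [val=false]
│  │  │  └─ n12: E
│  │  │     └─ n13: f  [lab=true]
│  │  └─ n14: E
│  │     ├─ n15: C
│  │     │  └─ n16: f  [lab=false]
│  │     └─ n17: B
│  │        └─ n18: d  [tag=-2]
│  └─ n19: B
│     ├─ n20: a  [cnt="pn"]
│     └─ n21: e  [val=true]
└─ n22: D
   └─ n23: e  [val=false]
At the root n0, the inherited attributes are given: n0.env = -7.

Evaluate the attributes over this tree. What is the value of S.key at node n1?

-4

1. n0.env = -7  [given at root]
2. n1.env = 12  [S₀.env * -2 - 2]
3. n2.cnt = false  [false]
4. n3.fin = 30  [30]
5. n3.cnt = true  [true]
6. n3.ok = 21  [21]
7. n5.tag = -1  [terminal]
8. n6.cnt = "rr"  [terminal]
9. n4.live = "uz"  ["uz"]
10. n4.hot = false  [d.tag > -1]
11. n3.sig = "uzx"  [D.live ++ "x"]
12. n2.env = false  [C.cnt == true]
13. n2.live = "kuzx"  ["k" ++ A.sig]
14. n2.depth = 23  [len(A.sig) + 20]
15. n7.cnt = false  [S.env > 12]
16. n8.fin = 29  [29]
17. n8.cnt = false  [false]
18. n8.ok = -8  [-8]
19. n9.env = 23  [terminal]
20. n11.val = false  [terminal]
21. n10.live = true  [true]
22. n10.mk = "uv"  ["uv"]
23. n12.lim = "yz"  ["yz"]
24. n13.lab = true  [terminal]
25. n12.lab = true  [f.lab == true]
26. n12.tag = 26  [26]
27. n8.sig = "mk"  ["mk"]
28. n14.lim = "yy"  ["yy"]
29. n15.cnt = true  [true]
30. n16.lab = false  [terminal]
31. n15.env = true  [not f.lab]
32. n15.live = "ru"  ["ru"]
33. n15.depth = -3  [-3]
34. n18.tag = -2  [terminal]
35. n17.live = true  [d.tag > -3]
36. n17.mk = "uz"  ["uz"]
37. n14.lab = true  [B.live and C.env]
38. n14.tag = 14  [C.depth * -1 + 11]
39. n7.env = false  [C.cnt and E.lab]
40. n7.live = "mkm"  [A.sig ++ "m"]
41. n7.depth = 4  [len(A.sig) + 2]
42. n20.cnt = "pn"  [terminal]
43. n21.val = true  [terminal]
44. n19.live = false  [false]
45. n19.mk = "upn"  ["u" ++ a.cnt]
46. n1.key = -4  [C₀.depth - 27]
47. n1.ok = 27  [C₀.depth + S.env - 8]
48. n23.val = false  [terminal]
49. n22.live = "kp"  ["kp"]
50. n22.hot = true  [e.val == false]
51. n0.key = 20  [S₁.key + 24]
52. n0.ok = 6  [S₁.key + S₀.env + 17]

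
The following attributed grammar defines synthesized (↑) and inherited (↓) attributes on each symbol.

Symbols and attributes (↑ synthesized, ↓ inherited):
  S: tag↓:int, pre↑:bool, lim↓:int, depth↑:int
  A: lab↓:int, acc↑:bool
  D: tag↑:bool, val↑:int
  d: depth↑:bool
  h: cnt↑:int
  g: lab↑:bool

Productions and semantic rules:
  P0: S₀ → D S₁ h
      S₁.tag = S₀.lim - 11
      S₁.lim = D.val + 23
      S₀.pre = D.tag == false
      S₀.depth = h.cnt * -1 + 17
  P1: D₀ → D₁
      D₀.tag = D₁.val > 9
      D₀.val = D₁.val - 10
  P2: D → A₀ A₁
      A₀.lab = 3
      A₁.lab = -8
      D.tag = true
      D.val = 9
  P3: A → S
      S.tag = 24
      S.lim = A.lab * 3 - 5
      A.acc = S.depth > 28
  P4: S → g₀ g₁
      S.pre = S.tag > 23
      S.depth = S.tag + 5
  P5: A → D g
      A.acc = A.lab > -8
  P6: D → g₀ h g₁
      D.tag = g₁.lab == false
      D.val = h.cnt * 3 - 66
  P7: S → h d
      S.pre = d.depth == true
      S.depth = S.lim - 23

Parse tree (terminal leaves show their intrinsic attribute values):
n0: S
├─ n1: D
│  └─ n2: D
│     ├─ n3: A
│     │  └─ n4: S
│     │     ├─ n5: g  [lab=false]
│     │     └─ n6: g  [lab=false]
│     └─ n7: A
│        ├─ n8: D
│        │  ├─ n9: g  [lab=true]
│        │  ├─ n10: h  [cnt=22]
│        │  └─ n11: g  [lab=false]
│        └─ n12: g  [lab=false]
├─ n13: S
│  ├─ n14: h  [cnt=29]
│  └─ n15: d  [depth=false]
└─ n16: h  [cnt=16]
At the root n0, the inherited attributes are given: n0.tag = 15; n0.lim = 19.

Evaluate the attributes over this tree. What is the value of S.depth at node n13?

1. n0.tag = 15  [given at root]
2. n0.lim = 19  [given at root]
3. n3.lab = 3  [3]
4. n4.tag = 24  [24]
5. n4.lim = 4  [A.lab * 3 - 5]
6. n5.lab = false  [terminal]
7. n6.lab = false  [terminal]
8. n4.pre = true  [S.tag > 23]
9. n4.depth = 29  [S.tag + 5]
10. n3.acc = true  [S.depth > 28]
11. n7.lab = -8  [-8]
12. n9.lab = true  [terminal]
13. n10.cnt = 22  [terminal]
14. n11.lab = false  [terminal]
15. n8.tag = true  [g₁.lab == false]
16. n8.val = 0  [h.cnt * 3 - 66]
17. n12.lab = false  [terminal]
18. n7.acc = false  [A.lab > -8]
19. n2.tag = true  [true]
20. n2.val = 9  [9]
21. n1.tag = false  [D₁.val > 9]
22. n1.val = -1  [D₁.val - 10]
23. n13.tag = 8  [S₀.lim - 11]
24. n13.lim = 22  [D.val + 23]
25. n14.cnt = 29  [terminal]
26. n15.depth = false  [terminal]
27. n13.pre = false  [d.depth == true]
28. n13.depth = -1  [S.lim - 23]
29. n16.cnt = 16  [terminal]
30. n0.pre = true  [D.tag == false]
31. n0.depth = 1  [h.cnt * -1 + 17]

-1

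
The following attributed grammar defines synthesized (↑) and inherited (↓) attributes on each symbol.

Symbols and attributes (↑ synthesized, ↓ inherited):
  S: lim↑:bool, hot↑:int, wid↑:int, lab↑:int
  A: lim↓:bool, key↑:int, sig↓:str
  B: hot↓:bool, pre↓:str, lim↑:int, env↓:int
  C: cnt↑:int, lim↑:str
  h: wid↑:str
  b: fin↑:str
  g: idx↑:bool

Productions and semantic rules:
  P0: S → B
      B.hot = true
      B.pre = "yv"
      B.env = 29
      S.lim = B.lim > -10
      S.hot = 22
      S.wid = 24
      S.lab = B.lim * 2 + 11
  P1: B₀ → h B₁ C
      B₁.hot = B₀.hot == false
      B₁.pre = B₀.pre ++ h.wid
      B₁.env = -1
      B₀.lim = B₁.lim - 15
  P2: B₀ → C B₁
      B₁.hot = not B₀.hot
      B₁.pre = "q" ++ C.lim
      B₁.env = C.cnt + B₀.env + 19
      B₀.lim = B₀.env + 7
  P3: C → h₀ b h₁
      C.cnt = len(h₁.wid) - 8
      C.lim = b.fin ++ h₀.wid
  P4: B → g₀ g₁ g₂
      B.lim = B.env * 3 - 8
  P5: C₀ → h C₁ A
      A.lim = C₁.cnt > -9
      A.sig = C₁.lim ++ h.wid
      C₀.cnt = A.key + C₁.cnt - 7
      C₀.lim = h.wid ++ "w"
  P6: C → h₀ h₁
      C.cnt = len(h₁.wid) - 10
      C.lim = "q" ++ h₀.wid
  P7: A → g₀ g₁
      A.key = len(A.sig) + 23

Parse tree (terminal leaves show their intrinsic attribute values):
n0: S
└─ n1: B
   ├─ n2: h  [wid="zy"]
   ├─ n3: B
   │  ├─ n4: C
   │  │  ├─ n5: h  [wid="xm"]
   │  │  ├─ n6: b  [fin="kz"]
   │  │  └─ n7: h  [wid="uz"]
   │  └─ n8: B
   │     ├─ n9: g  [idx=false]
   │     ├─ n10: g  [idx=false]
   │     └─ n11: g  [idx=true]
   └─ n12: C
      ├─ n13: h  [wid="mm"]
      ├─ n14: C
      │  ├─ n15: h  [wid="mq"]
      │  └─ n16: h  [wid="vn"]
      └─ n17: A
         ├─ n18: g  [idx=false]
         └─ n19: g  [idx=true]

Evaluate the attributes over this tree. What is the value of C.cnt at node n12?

13

1. n1.hot = true  [true]
2. n1.pre = "yv"  ["yv"]
3. n1.env = 29  [29]
4. n2.wid = "zy"  [terminal]
5. n3.hot = false  [B₀.hot == false]
6. n3.pre = "yvzy"  [B₀.pre ++ h.wid]
7. n3.env = -1  [-1]
8. n5.wid = "xm"  [terminal]
9. n6.fin = "kz"  [terminal]
10. n7.wid = "uz"  [terminal]
11. n4.cnt = -6  [len(h₁.wid) - 8]
12. n4.lim = "kzxm"  [b.fin ++ h₀.wid]
13. n8.hot = true  [not B₀.hot]
14. n8.pre = "qkzxm"  ["q" ++ C.lim]
15. n8.env = 12  [C.cnt + B₀.env + 19]
16. n9.idx = false  [terminal]
17. n10.idx = false  [terminal]
18. n11.idx = true  [terminal]
19. n8.lim = 28  [B.env * 3 - 8]
20. n3.lim = 6  [B₀.env + 7]
21. n13.wid = "mm"  [terminal]
22. n15.wid = "mq"  [terminal]
23. n16.wid = "vn"  [terminal]
24. n14.cnt = -8  [len(h₁.wid) - 10]
25. n14.lim = "qmq"  ["q" ++ h₀.wid]
26. n17.lim = true  [C₁.cnt > -9]
27. n17.sig = "qmqmm"  [C₁.lim ++ h.wid]
28. n18.idx = false  [terminal]
29. n19.idx = true  [terminal]
30. n17.key = 28  [len(A.sig) + 23]
31. n12.cnt = 13  [A.key + C₁.cnt - 7]
32. n12.lim = "mmw"  [h.wid ++ "w"]
33. n1.lim = -9  [B₁.lim - 15]
34. n0.lim = true  [B.lim > -10]
35. n0.hot = 22  [22]
36. n0.wid = 24  [24]
37. n0.lab = -7  [B.lim * 2 + 11]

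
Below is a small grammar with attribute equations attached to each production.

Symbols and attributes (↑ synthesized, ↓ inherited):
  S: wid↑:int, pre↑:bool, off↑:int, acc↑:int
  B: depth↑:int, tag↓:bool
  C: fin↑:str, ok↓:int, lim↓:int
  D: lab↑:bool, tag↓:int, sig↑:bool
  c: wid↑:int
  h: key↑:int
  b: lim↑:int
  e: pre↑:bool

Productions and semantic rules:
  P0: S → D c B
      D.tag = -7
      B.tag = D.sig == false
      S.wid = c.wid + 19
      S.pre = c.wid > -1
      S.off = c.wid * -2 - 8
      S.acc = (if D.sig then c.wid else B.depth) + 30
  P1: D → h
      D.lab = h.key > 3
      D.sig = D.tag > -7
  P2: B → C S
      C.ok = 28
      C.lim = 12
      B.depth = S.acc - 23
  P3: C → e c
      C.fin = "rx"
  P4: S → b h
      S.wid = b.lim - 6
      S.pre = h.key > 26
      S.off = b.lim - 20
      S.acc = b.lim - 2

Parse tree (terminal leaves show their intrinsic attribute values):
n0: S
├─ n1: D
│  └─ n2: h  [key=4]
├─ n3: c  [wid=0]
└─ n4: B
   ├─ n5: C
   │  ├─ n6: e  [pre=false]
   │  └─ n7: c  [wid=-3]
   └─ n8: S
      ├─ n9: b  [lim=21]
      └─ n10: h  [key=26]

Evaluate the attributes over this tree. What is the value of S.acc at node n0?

26

1. n1.tag = -7  [-7]
2. n2.key = 4  [terminal]
3. n1.lab = true  [h.key > 3]
4. n1.sig = false  [D.tag > -7]
5. n3.wid = 0  [terminal]
6. n4.tag = true  [D.sig == false]
7. n5.ok = 28  [28]
8. n5.lim = 12  [12]
9. n6.pre = false  [terminal]
10. n7.wid = -3  [terminal]
11. n5.fin = "rx"  ["rx"]
12. n9.lim = 21  [terminal]
13. n10.key = 26  [terminal]
14. n8.wid = 15  [b.lim - 6]
15. n8.pre = false  [h.key > 26]
16. n8.off = 1  [b.lim - 20]
17. n8.acc = 19  [b.lim - 2]
18. n4.depth = -4  [S.acc - 23]
19. n0.wid = 19  [c.wid + 19]
20. n0.pre = true  [c.wid > -1]
21. n0.off = -8  [c.wid * -2 - 8]
22. n0.acc = 26  [(if D.sig then c.wid else B.depth) + 30]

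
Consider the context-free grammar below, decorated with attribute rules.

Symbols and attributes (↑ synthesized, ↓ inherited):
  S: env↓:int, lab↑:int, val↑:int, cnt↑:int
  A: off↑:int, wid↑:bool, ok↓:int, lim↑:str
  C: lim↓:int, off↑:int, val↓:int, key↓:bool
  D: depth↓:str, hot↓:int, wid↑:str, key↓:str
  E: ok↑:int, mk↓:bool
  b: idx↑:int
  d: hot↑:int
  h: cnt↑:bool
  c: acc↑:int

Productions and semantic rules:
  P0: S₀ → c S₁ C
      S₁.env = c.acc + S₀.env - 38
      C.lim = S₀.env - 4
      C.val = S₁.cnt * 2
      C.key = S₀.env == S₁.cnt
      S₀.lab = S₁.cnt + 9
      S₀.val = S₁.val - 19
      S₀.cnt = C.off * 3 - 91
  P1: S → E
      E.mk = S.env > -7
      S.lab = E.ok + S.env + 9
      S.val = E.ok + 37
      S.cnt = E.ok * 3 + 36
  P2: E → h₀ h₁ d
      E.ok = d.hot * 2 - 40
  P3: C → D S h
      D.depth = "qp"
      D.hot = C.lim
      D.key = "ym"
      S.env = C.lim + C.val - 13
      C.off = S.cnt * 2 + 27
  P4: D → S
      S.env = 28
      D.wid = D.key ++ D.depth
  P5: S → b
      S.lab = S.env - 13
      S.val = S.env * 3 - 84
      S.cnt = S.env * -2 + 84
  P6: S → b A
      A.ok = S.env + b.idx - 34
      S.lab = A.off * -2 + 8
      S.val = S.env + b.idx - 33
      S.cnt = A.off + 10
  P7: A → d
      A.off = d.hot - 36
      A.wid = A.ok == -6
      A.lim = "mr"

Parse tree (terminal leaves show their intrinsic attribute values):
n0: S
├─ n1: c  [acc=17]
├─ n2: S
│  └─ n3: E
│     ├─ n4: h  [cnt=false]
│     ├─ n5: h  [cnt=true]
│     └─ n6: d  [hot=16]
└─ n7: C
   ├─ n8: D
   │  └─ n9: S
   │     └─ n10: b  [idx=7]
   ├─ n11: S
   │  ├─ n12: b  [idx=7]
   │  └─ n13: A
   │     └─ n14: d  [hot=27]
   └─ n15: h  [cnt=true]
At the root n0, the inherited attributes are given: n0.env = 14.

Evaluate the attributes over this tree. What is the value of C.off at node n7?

1. n0.env = 14  [given at root]
2. n1.acc = 17  [terminal]
3. n2.env = -7  [c.acc + S₀.env - 38]
4. n3.mk = false  [S.env > -7]
5. n4.cnt = false  [terminal]
6. n5.cnt = true  [terminal]
7. n6.hot = 16  [terminal]
8. n3.ok = -8  [d.hot * 2 - 40]
9. n2.lab = -6  [E.ok + S.env + 9]
10. n2.val = 29  [E.ok + 37]
11. n2.cnt = 12  [E.ok * 3 + 36]
12. n7.lim = 10  [S₀.env - 4]
13. n7.val = 24  [S₁.cnt * 2]
14. n7.key = false  [S₀.env == S₁.cnt]
15. n8.depth = "qp"  ["qp"]
16. n8.hot = 10  [C.lim]
17. n8.key = "ym"  ["ym"]
18. n9.env = 28  [28]
19. n10.idx = 7  [terminal]
20. n9.lab = 15  [S.env - 13]
21. n9.val = 0  [S.env * 3 - 84]
22. n9.cnt = 28  [S.env * -2 + 84]
23. n8.wid = "ymqp"  [D.key ++ D.depth]
24. n11.env = 21  [C.lim + C.val - 13]
25. n12.idx = 7  [terminal]
26. n13.ok = -6  [S.env + b.idx - 34]
27. n14.hot = 27  [terminal]
28. n13.off = -9  [d.hot - 36]
29. n13.wid = true  [A.ok == -6]
30. n13.lim = "mr"  ["mr"]
31. n11.lab = 26  [A.off * -2 + 8]
32. n11.val = -5  [S.env + b.idx - 33]
33. n11.cnt = 1  [A.off + 10]
34. n15.cnt = true  [terminal]
35. n7.off = 29  [S.cnt * 2 + 27]
36. n0.lab = 21  [S₁.cnt + 9]
37. n0.val = 10  [S₁.val - 19]
38. n0.cnt = -4  [C.off * 3 - 91]

29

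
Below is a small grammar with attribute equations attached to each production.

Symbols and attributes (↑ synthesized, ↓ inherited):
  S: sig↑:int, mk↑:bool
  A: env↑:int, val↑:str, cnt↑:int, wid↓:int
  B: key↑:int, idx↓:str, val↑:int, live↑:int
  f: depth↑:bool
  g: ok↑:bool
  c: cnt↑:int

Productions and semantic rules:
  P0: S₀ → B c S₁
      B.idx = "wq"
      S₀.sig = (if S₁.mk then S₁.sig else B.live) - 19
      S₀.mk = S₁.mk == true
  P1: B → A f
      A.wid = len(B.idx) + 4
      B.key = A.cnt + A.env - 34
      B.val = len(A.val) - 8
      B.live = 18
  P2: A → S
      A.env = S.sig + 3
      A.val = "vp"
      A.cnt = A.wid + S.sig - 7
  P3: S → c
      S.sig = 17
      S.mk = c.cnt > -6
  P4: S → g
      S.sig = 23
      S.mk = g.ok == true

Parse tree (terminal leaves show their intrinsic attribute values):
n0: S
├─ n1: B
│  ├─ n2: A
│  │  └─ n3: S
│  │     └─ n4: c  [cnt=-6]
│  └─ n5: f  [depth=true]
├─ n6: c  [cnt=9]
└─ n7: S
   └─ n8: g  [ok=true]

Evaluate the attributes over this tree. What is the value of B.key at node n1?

1. n1.idx = "wq"  ["wq"]
2. n2.wid = 6  [len(B.idx) + 4]
3. n4.cnt = -6  [terminal]
4. n3.sig = 17  [17]
5. n3.mk = false  [c.cnt > -6]
6. n2.env = 20  [S.sig + 3]
7. n2.val = "vp"  ["vp"]
8. n2.cnt = 16  [A.wid + S.sig - 7]
9. n5.depth = true  [terminal]
10. n1.key = 2  [A.cnt + A.env - 34]
11. n1.val = -6  [len(A.val) - 8]
12. n1.live = 18  [18]
13. n6.cnt = 9  [terminal]
14. n8.ok = true  [terminal]
15. n7.sig = 23  [23]
16. n7.mk = true  [g.ok == true]
17. n0.sig = 4  [(if S₁.mk then S₁.sig else B.live) - 19]
18. n0.mk = true  [S₁.mk == true]

2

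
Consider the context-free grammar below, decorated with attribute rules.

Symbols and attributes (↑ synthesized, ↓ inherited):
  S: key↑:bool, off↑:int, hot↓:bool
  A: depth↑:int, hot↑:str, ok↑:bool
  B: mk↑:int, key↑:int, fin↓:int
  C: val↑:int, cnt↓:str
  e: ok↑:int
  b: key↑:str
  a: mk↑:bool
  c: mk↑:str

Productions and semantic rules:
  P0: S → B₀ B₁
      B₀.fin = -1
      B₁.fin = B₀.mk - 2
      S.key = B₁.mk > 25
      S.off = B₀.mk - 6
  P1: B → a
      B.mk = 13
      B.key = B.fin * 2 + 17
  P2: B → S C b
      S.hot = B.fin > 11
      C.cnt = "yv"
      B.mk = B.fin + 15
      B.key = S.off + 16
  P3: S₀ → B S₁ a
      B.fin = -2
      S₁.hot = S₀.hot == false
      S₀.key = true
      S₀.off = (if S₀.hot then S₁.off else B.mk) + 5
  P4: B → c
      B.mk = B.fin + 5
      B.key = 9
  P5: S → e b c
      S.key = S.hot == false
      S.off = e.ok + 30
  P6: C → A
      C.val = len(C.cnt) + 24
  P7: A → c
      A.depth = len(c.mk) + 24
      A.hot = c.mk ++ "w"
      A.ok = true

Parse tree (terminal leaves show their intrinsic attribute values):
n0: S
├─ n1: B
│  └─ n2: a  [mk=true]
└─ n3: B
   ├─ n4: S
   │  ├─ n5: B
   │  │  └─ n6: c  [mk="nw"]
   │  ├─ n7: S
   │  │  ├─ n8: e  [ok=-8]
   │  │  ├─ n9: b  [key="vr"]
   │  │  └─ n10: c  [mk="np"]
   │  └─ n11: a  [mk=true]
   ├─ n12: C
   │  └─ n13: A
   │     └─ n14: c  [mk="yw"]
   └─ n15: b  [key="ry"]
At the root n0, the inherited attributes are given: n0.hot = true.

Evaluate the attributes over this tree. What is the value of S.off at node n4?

8

1. n0.hot = true  [given at root]
2. n1.fin = -1  [-1]
3. n2.mk = true  [terminal]
4. n1.mk = 13  [13]
5. n1.key = 15  [B.fin * 2 + 17]
6. n3.fin = 11  [B₀.mk - 2]
7. n4.hot = false  [B.fin > 11]
8. n5.fin = -2  [-2]
9. n6.mk = "nw"  [terminal]
10. n5.mk = 3  [B.fin + 5]
11. n5.key = 9  [9]
12. n7.hot = true  [S₀.hot == false]
13. n8.ok = -8  [terminal]
14. n9.key = "vr"  [terminal]
15. n10.mk = "np"  [terminal]
16. n7.key = false  [S.hot == false]
17. n7.off = 22  [e.ok + 30]
18. n11.mk = true  [terminal]
19. n4.key = true  [true]
20. n4.off = 8  [(if S₀.hot then S₁.off else B.mk) + 5]
21. n12.cnt = "yv"  ["yv"]
22. n14.mk = "yw"  [terminal]
23. n13.depth = 26  [len(c.mk) + 24]
24. n13.hot = "yww"  [c.mk ++ "w"]
25. n13.ok = true  [true]
26. n12.val = 26  [len(C.cnt) + 24]
27. n15.key = "ry"  [terminal]
28. n3.mk = 26  [B.fin + 15]
29. n3.key = 24  [S.off + 16]
30. n0.key = true  [B₁.mk > 25]
31. n0.off = 7  [B₀.mk - 6]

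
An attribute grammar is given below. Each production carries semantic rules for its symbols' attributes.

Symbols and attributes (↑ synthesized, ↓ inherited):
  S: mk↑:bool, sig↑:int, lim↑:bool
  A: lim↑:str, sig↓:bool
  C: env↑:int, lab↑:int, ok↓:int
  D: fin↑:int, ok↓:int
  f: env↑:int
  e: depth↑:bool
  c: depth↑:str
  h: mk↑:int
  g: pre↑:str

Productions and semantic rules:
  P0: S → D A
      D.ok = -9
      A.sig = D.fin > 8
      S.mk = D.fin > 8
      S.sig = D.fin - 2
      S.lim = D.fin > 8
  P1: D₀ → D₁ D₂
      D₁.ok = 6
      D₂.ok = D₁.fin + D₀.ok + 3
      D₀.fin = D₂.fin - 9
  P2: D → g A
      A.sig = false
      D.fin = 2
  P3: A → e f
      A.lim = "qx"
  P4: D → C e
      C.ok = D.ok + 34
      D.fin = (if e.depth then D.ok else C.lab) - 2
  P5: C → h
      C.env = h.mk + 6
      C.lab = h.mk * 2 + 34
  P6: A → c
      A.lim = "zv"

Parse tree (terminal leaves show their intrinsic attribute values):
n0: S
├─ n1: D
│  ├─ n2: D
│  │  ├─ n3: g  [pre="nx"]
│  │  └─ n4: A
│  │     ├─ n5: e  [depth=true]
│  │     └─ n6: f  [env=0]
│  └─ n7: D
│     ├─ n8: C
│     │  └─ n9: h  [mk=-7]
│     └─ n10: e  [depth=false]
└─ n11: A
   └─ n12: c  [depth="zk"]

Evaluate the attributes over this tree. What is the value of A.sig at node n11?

true

1. n1.ok = -9  [-9]
2. n2.ok = 6  [6]
3. n3.pre = "nx"  [terminal]
4. n4.sig = false  [false]
5. n5.depth = true  [terminal]
6. n6.env = 0  [terminal]
7. n4.lim = "qx"  ["qx"]
8. n2.fin = 2  [2]
9. n7.ok = -4  [D₁.fin + D₀.ok + 3]
10. n8.ok = 30  [D.ok + 34]
11. n9.mk = -7  [terminal]
12. n8.env = -1  [h.mk + 6]
13. n8.lab = 20  [h.mk * 2 + 34]
14. n10.depth = false  [terminal]
15. n7.fin = 18  [(if e.depth then D.ok else C.lab) - 2]
16. n1.fin = 9  [D₂.fin - 9]
17. n11.sig = true  [D.fin > 8]
18. n12.depth = "zk"  [terminal]
19. n11.lim = "zv"  ["zv"]
20. n0.mk = true  [D.fin > 8]
21. n0.sig = 7  [D.fin - 2]
22. n0.lim = true  [D.fin > 8]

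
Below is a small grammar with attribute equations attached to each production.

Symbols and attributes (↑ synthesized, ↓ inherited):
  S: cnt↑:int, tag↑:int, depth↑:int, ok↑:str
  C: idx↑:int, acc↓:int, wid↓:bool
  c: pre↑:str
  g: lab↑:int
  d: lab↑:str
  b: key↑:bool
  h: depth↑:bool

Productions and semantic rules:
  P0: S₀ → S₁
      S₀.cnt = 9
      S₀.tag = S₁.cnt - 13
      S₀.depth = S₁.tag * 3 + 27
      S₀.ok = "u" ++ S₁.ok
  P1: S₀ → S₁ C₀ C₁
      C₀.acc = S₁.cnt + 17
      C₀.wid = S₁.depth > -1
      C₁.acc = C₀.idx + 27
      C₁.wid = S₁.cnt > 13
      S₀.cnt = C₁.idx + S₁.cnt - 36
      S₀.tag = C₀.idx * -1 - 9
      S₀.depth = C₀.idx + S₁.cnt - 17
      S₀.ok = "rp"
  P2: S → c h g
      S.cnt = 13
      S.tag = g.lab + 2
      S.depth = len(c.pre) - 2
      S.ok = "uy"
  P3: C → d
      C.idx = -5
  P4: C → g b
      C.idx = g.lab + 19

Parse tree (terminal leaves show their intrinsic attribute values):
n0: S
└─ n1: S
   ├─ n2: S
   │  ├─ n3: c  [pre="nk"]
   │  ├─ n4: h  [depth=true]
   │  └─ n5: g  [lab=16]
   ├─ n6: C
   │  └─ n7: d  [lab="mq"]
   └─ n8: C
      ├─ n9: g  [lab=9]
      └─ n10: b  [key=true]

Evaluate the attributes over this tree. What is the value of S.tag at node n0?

1. n3.pre = "nk"  [terminal]
2. n4.depth = true  [terminal]
3. n5.lab = 16  [terminal]
4. n2.cnt = 13  [13]
5. n2.tag = 18  [g.lab + 2]
6. n2.depth = 0  [len(c.pre) - 2]
7. n2.ok = "uy"  ["uy"]
8. n6.acc = 30  [S₁.cnt + 17]
9. n6.wid = true  [S₁.depth > -1]
10. n7.lab = "mq"  [terminal]
11. n6.idx = -5  [-5]
12. n8.acc = 22  [C₀.idx + 27]
13. n8.wid = false  [S₁.cnt > 13]
14. n9.lab = 9  [terminal]
15. n10.key = true  [terminal]
16. n8.idx = 28  [g.lab + 19]
17. n1.cnt = 5  [C₁.idx + S₁.cnt - 36]
18. n1.tag = -4  [C₀.idx * -1 - 9]
19. n1.depth = -9  [C₀.idx + S₁.cnt - 17]
20. n1.ok = "rp"  ["rp"]
21. n0.cnt = 9  [9]
22. n0.tag = -8  [S₁.cnt - 13]
23. n0.depth = 15  [S₁.tag * 3 + 27]
24. n0.ok = "urp"  ["u" ++ S₁.ok]

-8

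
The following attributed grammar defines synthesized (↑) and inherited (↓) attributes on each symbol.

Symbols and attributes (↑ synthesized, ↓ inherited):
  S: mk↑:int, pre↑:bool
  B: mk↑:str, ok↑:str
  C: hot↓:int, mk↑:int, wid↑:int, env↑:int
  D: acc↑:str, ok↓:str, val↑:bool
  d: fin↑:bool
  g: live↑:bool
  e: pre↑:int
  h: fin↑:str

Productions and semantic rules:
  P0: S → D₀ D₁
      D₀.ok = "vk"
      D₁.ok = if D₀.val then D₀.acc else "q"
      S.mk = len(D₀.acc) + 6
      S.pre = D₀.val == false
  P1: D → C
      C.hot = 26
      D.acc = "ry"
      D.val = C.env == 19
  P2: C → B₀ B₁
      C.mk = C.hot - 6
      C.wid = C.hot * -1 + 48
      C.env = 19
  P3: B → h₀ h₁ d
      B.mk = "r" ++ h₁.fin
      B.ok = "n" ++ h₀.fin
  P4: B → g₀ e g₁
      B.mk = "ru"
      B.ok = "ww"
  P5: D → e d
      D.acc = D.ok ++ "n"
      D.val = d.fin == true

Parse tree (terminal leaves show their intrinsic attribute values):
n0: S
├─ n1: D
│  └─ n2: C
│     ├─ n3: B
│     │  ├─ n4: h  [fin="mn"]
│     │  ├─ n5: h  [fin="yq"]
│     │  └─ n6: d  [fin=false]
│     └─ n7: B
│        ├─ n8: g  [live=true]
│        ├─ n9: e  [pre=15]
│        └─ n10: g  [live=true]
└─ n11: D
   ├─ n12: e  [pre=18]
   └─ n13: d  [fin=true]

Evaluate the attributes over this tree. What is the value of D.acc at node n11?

"ryn"

1. n1.ok = "vk"  ["vk"]
2. n2.hot = 26  [26]
3. n4.fin = "mn"  [terminal]
4. n5.fin = "yq"  [terminal]
5. n6.fin = false  [terminal]
6. n3.mk = "ryq"  ["r" ++ h₁.fin]
7. n3.ok = "nmn"  ["n" ++ h₀.fin]
8. n8.live = true  [terminal]
9. n9.pre = 15  [terminal]
10. n10.live = true  [terminal]
11. n7.mk = "ru"  ["ru"]
12. n7.ok = "ww"  ["ww"]
13. n2.mk = 20  [C.hot - 6]
14. n2.wid = 22  [C.hot * -1 + 48]
15. n2.env = 19  [19]
16. n1.acc = "ry"  ["ry"]
17. n1.val = true  [C.env == 19]
18. n11.ok = "ry"  [if D₀.val then D₀.acc else "q"]
19. n12.pre = 18  [terminal]
20. n13.fin = true  [terminal]
21. n11.acc = "ryn"  [D.ok ++ "n"]
22. n11.val = true  [d.fin == true]
23. n0.mk = 8  [len(D₀.acc) + 6]
24. n0.pre = false  [D₀.val == false]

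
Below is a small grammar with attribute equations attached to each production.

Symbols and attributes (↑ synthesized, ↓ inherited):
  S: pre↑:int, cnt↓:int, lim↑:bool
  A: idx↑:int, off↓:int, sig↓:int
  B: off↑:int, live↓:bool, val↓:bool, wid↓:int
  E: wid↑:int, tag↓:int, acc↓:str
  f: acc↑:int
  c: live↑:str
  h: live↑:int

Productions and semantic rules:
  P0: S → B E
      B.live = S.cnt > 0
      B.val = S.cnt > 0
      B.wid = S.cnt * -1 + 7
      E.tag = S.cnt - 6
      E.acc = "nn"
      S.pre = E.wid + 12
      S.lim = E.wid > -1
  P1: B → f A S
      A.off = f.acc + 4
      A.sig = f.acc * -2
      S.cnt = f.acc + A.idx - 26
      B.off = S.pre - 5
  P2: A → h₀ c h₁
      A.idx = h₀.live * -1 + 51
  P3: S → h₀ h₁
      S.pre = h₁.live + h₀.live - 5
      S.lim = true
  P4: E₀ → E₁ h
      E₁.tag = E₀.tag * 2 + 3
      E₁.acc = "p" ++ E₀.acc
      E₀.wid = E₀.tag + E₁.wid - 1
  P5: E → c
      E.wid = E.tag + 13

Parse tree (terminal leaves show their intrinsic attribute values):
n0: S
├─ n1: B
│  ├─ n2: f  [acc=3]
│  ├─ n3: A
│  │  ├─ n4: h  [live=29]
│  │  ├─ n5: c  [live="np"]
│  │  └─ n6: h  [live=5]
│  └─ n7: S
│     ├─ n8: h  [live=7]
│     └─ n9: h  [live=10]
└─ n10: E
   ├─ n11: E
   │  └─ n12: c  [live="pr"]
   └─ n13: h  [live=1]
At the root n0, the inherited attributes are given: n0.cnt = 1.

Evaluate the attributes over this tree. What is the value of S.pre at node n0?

1. n0.cnt = 1  [given at root]
2. n1.live = true  [S.cnt > 0]
3. n1.val = true  [S.cnt > 0]
4. n1.wid = 6  [S.cnt * -1 + 7]
5. n2.acc = 3  [terminal]
6. n3.off = 7  [f.acc + 4]
7. n3.sig = -6  [f.acc * -2]
8. n4.live = 29  [terminal]
9. n5.live = "np"  [terminal]
10. n6.live = 5  [terminal]
11. n3.idx = 22  [h₀.live * -1 + 51]
12. n7.cnt = -1  [f.acc + A.idx - 26]
13. n8.live = 7  [terminal]
14. n9.live = 10  [terminal]
15. n7.pre = 12  [h₁.live + h₀.live - 5]
16. n7.lim = true  [true]
17. n1.off = 7  [S.pre - 5]
18. n10.tag = -5  [S.cnt - 6]
19. n10.acc = "nn"  ["nn"]
20. n11.tag = -7  [E₀.tag * 2 + 3]
21. n11.acc = "pnn"  ["p" ++ E₀.acc]
22. n12.live = "pr"  [terminal]
23. n11.wid = 6  [E.tag + 13]
24. n13.live = 1  [terminal]
25. n10.wid = 0  [E₀.tag + E₁.wid - 1]
26. n0.pre = 12  [E.wid + 12]
27. n0.lim = true  [E.wid > -1]

12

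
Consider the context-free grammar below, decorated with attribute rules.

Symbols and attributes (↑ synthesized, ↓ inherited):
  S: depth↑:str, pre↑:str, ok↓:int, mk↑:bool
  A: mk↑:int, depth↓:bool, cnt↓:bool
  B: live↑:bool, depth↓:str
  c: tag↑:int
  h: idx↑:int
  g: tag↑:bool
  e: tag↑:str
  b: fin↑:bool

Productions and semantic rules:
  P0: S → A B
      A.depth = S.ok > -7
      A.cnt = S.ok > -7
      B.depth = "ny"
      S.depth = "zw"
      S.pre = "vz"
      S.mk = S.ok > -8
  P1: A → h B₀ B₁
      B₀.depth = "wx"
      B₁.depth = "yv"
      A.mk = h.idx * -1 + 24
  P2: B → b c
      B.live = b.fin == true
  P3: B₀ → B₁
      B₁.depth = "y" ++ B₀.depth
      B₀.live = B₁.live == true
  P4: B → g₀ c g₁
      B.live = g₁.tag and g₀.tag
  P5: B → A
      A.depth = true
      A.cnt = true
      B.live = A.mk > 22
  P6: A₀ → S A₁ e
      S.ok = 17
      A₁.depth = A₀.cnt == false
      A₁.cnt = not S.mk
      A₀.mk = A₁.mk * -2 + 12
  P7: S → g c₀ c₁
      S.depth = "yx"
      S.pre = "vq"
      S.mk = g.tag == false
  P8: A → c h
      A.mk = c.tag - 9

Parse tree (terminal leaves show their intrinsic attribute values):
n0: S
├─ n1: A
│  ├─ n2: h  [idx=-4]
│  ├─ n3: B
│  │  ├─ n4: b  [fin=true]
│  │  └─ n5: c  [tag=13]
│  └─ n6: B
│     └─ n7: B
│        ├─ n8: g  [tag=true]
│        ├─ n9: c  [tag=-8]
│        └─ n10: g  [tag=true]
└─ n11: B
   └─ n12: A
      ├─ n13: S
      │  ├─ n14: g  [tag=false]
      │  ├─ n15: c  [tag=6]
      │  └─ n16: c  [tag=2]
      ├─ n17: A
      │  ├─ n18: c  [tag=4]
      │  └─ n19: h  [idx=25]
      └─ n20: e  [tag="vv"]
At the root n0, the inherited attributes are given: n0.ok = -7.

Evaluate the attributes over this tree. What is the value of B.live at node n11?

1. n0.ok = -7  [given at root]
2. n1.depth = false  [S.ok > -7]
3. n1.cnt = false  [S.ok > -7]
4. n2.idx = -4  [terminal]
5. n3.depth = "wx"  ["wx"]
6. n4.fin = true  [terminal]
7. n5.tag = 13  [terminal]
8. n3.live = true  [b.fin == true]
9. n6.depth = "yv"  ["yv"]
10. n7.depth = "yyv"  ["y" ++ B₀.depth]
11. n8.tag = true  [terminal]
12. n9.tag = -8  [terminal]
13. n10.tag = true  [terminal]
14. n7.live = true  [g₁.tag and g₀.tag]
15. n6.live = true  [B₁.live == true]
16. n1.mk = 28  [h.idx * -1 + 24]
17. n11.depth = "ny"  ["ny"]
18. n12.depth = true  [true]
19. n12.cnt = true  [true]
20. n13.ok = 17  [17]
21. n14.tag = false  [terminal]
22. n15.tag = 6  [terminal]
23. n16.tag = 2  [terminal]
24. n13.depth = "yx"  ["yx"]
25. n13.pre = "vq"  ["vq"]
26. n13.mk = true  [g.tag == false]
27. n17.depth = false  [A₀.cnt == false]
28. n17.cnt = false  [not S.mk]
29. n18.tag = 4  [terminal]
30. n19.idx = 25  [terminal]
31. n17.mk = -5  [c.tag - 9]
32. n20.tag = "vv"  [terminal]
33. n12.mk = 22  [A₁.mk * -2 + 12]
34. n11.live = false  [A.mk > 22]
35. n0.depth = "zw"  ["zw"]
36. n0.pre = "vz"  ["vz"]
37. n0.mk = true  [S.ok > -8]

false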